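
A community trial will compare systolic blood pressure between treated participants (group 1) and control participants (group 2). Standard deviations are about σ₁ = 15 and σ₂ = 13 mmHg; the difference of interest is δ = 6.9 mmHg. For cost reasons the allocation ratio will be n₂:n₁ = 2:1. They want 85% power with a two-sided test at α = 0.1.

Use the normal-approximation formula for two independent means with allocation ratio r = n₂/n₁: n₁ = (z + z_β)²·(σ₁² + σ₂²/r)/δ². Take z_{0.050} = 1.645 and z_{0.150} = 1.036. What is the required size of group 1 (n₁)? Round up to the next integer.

n₁ = (z_{α/2} + z_β)² · (σ₁² + σ₂²/r) / δ²
   = (1.645 + 1.036)² · (15² + 13²/2) / 6.9²
   = 7.1878 · (225 + 84.5) / 47.61
   = 7.1878 · 309.5 / 47.61
   = 46.73
Round up → n₁ = 47; n₂ = r·n₁ = 2 × 47 = 94.

n₁ = 47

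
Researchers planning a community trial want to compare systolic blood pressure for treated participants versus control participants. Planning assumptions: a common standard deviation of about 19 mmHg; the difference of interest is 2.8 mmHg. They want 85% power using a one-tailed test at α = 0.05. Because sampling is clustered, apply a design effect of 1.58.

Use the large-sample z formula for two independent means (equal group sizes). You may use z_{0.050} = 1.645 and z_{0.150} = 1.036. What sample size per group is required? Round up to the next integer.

n = (z_α + z_β)² · (σ₁² + σ₂²) / δ²
  = (1.645 + 1.036)² · (2·19² = 722) / 2.8²
  = 7.1878 · 722 / 7.84
  = 661.93
Design effect: 1.58 × 661.93 = 1045.86.
Round up → n = 1046 per group.

n = 1046 per group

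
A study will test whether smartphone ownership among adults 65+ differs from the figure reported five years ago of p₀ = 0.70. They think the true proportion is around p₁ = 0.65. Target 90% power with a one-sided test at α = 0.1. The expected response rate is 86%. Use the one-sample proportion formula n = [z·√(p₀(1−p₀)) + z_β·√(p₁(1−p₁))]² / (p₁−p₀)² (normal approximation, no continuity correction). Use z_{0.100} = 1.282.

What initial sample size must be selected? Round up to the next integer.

n = 669

n = [z_α·√(p₀q₀) + z_β·√(p₁q₁)]² / (p₁ − p₀)²
  = [1.282·√(0.70·0.30) + 1.282·√(0.65·0.35)]² / (-0.05)²
  = [1.282·0.4583 + 1.282·0.4770]² / 0.0025
  = [1.1990]² / 0.0025
  = 575.00
Adjust for 86% response: 575.00 / 0.86 = 668.61.
Round up → n = 669.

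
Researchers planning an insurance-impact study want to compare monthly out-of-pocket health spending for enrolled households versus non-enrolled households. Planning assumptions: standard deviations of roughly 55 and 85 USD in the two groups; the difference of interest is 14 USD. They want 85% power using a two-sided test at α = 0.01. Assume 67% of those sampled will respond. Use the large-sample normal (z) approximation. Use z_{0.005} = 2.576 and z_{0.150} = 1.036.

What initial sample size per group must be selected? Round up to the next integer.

n = 1019 per group

n = (z_{α/2} + z_β)² · (σ₁² + σ₂²) / δ²
  = (2.576 + 1.036)² · (55² + 85² = 10250) / 14²
  = 13.0465 · 10250 / 196
  = 682.28
Adjust for 67% response: 682.28 / 0.67 = 1018.33.
Round up → n = 1019 per group.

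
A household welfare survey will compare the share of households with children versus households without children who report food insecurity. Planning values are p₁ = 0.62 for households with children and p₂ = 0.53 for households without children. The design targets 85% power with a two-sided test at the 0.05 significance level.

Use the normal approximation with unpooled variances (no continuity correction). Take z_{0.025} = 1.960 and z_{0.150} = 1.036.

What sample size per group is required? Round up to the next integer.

n = 538 per group

n = (z_{α/2} + z_β)² · [p₁(1−p₁) + p₂(1−p₂)] / (p₁ − p₂)²
  = (1.960 + 1.036)² · (0.62·0.38 + 0.53·0.47) / (0.09)²
  = (2.996)² · (0.2356 + 0.2491) / 0.0081
  = 8.9760 · 0.4847 / 0.0081
  = 537.12
Round up → n = 538 per group.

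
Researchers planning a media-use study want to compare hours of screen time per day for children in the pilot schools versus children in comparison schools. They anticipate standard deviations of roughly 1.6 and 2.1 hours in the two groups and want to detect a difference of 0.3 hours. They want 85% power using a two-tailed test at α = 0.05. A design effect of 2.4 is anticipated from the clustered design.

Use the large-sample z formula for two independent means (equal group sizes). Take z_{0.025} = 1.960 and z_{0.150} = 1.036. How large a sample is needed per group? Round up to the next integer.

n = (z_{α/2} + z_β)² · (σ₁² + σ₂²) / δ²
  = (1.960 + 1.036)² · (1.6² + 2.1² = 6.97) / 0.3²
  = 8.9760 · 6.97 / 0.09
  = 695.14
Design effect: 2.4 × 695.14 = 1668.34.
Round up → n = 1669 per group.

n = 1669 per group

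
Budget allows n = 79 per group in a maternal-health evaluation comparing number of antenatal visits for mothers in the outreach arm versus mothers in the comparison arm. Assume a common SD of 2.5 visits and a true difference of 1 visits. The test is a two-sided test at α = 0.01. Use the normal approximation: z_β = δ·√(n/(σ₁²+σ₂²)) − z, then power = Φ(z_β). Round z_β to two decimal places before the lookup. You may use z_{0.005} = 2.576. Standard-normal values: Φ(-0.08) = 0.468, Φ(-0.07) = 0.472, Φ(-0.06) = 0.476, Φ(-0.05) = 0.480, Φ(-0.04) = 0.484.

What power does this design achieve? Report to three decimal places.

z_β = δ·√(n/(σ₁²+σ₂²)) − z_{α/2}
    = 1 · √(79/12.5) − 2.576
    = 1 · 2.51396 − 2.576
    = 2.5140 − 2.576 = -0.0620 → -0.06
Power = Φ(-0.06) = 0.476.

Power ≈ 0.476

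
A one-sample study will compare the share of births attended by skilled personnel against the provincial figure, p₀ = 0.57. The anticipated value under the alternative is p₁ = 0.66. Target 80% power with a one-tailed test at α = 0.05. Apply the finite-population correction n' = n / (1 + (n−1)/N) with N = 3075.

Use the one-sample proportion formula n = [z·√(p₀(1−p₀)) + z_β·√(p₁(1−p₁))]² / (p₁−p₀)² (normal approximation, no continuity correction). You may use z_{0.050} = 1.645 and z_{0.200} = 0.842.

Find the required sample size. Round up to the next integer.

n = [z_α·√(p₀q₀) + z_β·√(p₁q₁)]² / (p₁ − p₀)²
  = [1.645·√(0.57·0.43) + 0.842·√(0.66·0.34)]² / (0.09)²
  = [1.645·0.4951 + 0.842·0.4737]² / 0.0081
  = [1.2133]² / 0.0081
  = 181.73
Finite-population correction (N = 3075): 181.73 / (1 + (181.73 − 1)/3075) = 171.64.
Round up → n = 172.

n = 172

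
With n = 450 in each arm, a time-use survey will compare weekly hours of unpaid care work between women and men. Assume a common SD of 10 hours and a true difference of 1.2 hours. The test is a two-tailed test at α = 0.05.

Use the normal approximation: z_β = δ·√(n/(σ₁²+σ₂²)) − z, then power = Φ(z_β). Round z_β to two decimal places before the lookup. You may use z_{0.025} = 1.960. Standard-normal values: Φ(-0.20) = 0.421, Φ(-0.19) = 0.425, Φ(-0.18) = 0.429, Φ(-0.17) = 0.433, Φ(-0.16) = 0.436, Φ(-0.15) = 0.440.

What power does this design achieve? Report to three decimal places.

z_β = δ·√(n/(σ₁²+σ₂²)) − z_{α/2}
    = 1.2 · √(450/200) − 1.960
    = 1.2 · 1.50000 − 1.960
    = 1.8000 − 1.960 = -0.1600 → -0.16
Power = Φ(-0.16) = 0.436.

Power ≈ 0.436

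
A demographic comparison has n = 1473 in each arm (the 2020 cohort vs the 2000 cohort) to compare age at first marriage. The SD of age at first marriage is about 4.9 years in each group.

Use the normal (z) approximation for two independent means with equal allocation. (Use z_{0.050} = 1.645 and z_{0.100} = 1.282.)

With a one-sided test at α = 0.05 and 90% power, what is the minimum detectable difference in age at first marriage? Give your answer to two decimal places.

Minimum detectable difference ≈ 0.53 years

δ = (z_α + z_β) · √((σ₁²+σ₂²)/n)
  = (1.645 + 1.282) · √(48.02/1473)
  = 2.927 · √0.0326
  = 2.927 · 0.1806
  = 0.5285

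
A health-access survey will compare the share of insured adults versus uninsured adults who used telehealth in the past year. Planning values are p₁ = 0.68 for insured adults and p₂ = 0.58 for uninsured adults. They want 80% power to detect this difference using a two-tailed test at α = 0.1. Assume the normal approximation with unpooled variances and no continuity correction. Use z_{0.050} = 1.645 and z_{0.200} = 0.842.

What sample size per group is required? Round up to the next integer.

n = 286 per group

n = (z_{α/2} + z_β)² · [p₁(1−p₁) + p₂(1−p₂)] / (p₁ − p₂)²
  = (1.645 + 0.842)² · (0.68·0.32 + 0.58·0.42) / (0.10)²
  = (2.487)² · (0.2176 + 0.2436) / 0.0100
  = 6.1852 · 0.4612 / 0.0100
  = 285.26
Round up → n = 286 per group.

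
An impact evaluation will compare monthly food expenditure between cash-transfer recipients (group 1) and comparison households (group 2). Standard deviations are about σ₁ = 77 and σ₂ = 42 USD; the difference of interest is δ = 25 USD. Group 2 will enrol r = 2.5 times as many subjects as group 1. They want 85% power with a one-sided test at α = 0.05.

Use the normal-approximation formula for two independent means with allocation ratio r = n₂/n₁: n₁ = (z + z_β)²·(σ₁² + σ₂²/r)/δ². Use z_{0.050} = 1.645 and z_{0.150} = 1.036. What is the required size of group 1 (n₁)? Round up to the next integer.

n₁ = 77

n₁ = (z_α + z_β)² · (σ₁² + σ₂²/r) / δ²
   = (1.645 + 1.036)² · (77² + 42²/2.5) / 25²
   = 7.1878 · (5929 + 705.6) / 625
   = 7.1878 · 6634.6 / 625
   = 76.30
Round up → n₁ = 77; n₂ = r·n₁ = 2.5 × 77 = 193.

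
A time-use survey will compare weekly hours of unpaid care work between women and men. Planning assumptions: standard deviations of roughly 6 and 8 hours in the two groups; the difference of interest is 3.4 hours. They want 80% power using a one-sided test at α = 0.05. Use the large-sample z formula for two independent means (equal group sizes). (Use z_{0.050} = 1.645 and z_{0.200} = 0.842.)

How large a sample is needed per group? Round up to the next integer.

n = 54 per group

n = (z_α + z_β)² · (σ₁² + σ₂²) / δ²
  = (1.645 + 0.842)² · (6² + 8² = 100) / 3.4²
  = 6.1852 · 100 / 11.56
  = 53.50
Round up → n = 54 per group.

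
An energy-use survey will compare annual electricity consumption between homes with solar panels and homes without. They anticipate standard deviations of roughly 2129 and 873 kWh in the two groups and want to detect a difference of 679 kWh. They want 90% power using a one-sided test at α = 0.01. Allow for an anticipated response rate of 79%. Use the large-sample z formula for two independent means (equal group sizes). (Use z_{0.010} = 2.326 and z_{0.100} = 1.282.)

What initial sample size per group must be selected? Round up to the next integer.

n = 190 per group

n = (z_α + z_β)² · (σ₁² + σ₂²) / δ²
  = (2.326 + 1.282)² · (2129² + 873² = 5294770) / 679²
  = 13.0177 · 5294770 / 461041
  = 149.50
Adjust for 79% response: 149.50 / 0.79 = 189.24.
Round up → n = 190 per group.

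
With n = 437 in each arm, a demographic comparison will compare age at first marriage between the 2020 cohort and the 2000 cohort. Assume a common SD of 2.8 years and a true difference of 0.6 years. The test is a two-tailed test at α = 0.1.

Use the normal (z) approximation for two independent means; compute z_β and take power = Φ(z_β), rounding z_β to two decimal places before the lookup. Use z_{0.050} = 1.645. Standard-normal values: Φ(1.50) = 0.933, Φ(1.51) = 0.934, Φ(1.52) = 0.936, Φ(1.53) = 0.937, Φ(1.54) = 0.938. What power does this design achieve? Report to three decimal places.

Power ≈ 0.936

z_β = δ·√(n/(σ₁²+σ₂²)) − z_{α/2}
    = 0.6 · √(437/15.68) − 1.645
    = 0.6 · 5.27919 − 1.645
    = 3.1675 − 1.645 = 1.5225 → 1.52
Power = Φ(1.52) = 0.936.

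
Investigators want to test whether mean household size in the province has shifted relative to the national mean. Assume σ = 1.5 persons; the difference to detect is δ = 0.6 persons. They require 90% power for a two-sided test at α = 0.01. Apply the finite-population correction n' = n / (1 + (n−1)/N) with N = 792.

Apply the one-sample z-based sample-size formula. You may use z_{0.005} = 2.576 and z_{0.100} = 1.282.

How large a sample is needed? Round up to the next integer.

n = 84

n = (z_{α/2} + z_β)² · σ² / δ²
  = (2.576 + 1.282)² · 1.5² / 0.6²
  = 14.8842 · 2.25 / 0.36
  = 93.03
Finite-population correction (N = 792): 93.03 / (1 + (93.03 − 1)/792) = 83.34.
Round up → n = 84.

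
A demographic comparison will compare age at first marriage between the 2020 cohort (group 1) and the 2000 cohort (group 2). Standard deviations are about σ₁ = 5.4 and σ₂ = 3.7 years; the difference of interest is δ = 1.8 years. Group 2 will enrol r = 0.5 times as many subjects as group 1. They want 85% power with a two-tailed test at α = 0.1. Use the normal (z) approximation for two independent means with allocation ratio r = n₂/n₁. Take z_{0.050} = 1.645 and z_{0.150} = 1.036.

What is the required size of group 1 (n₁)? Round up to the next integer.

n₁ = (z_{α/2} + z_β)² · (σ₁² + σ₂²/r) / δ²
   = (1.645 + 1.036)² · (5.4² + 3.7²/0.5) / 1.8²
   = 7.1878 · (29.16 + 27.38) / 3.24
   = 7.1878 · 56.54 / 3.24
   = 125.43
Round up → n₁ = 126; n₂ = r·n₁ = 0.5 × 126 = 63.

n₁ = 126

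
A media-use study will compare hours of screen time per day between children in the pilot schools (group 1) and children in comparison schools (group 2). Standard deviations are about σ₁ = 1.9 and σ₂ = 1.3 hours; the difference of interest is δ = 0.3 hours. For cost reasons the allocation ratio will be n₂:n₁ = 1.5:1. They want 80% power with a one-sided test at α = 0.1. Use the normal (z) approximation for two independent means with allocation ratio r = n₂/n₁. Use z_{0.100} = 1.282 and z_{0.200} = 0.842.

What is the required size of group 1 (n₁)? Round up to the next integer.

n₁ = (z_α + z_β)² · (σ₁² + σ₂²/r) / δ²
   = (1.282 + 0.842)² · (1.9² + 1.3²/1.5) / 0.3²
   = 4.5114 · (3.61 + 1.1267) / 0.09
   = 4.5114 · 4.7367 / 0.09
   = 237.43
Round up → n₁ = 238; n₂ = r·n₁ = 1.5 × 238 = 357.

n₁ = 238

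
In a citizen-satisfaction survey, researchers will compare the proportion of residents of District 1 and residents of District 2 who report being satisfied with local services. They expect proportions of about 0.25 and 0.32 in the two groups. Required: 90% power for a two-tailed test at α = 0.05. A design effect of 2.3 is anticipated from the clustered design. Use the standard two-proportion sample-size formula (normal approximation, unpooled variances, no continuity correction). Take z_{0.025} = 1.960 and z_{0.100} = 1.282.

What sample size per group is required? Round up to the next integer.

n = 1999 per group

n = (z_{α/2} + z_β)² · [p₁(1−p₁) + p₂(1−p₂)] / (p₁ − p₂)²
  = (1.960 + 1.282)² · (0.25·0.75 + 0.32·0.68) / (-0.07)²
  = (3.242)² · (0.1875 + 0.2176) / 0.0049
  = 10.5106 · 0.4051 / 0.0049
  = 868.94
Design effect: 2.3 × 868.94 = 1998.57.
Round up → n = 1999 per group.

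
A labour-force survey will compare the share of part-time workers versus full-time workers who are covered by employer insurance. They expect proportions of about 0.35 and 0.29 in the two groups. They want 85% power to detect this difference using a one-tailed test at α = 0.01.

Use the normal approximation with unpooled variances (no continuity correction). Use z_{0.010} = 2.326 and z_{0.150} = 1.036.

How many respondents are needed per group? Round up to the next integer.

n = (z_α + z_β)² · [p₁(1−p₁) + p₂(1−p₂)] / (p₁ − p₂)²
  = (2.326 + 1.036)² · (0.35·0.65 + 0.29·0.71) / (0.06)²
  = (3.362)² · (0.2275 + 0.2059) / 0.0036
  = 11.3030 · 0.4334 / 0.0036
  = 1360.76
Round up → n = 1361 per group.

n = 1361 per group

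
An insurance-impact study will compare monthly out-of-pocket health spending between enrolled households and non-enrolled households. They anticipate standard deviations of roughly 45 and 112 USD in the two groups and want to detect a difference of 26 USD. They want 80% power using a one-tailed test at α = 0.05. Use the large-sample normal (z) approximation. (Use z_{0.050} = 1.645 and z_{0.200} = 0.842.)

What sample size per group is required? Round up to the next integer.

n = 134 per group

n = (z_α + z_β)² · (σ₁² + σ₂²) / δ²
  = (1.645 + 0.842)² · (45² + 112² = 14569) / 26²
  = 6.1852 · 14569 / 676
  = 133.30
Round up → n = 134 per group.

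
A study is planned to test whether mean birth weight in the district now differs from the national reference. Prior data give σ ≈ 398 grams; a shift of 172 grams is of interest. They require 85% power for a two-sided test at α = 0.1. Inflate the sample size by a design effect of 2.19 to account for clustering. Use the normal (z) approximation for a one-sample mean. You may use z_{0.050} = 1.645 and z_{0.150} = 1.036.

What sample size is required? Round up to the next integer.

n = (z_{α/2} + z_β)² · σ² / δ²
  = (1.645 + 1.036)² · 398² / 172²
  = 7.1878 · 158404 / 29584
  = 38.49
Design effect: 2.19 × 38.49 = 84.28.
Round up → n = 85.

n = 85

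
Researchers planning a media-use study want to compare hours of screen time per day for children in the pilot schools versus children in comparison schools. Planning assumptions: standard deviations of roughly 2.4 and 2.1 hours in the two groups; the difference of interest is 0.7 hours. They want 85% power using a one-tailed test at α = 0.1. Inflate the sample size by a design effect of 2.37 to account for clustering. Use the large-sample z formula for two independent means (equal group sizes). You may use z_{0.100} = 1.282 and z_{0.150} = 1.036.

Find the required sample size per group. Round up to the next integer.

n = 265 per group

n = (z_α + z_β)² · (σ₁² + σ₂²) / δ²
  = (1.282 + 1.036)² · (2.4² + 2.1² = 10.17) / 0.7²
  = 5.3731 · 10.17 / 0.49
  = 111.52
Design effect: 2.37 × 111.52 = 264.30.
Round up → n = 265 per group.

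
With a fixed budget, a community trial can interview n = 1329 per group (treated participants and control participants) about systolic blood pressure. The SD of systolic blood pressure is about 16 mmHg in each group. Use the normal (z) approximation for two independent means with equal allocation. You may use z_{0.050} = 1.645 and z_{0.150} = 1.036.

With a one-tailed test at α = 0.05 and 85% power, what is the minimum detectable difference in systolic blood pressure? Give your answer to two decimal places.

δ = (z_α + z_β) · √((σ₁²+σ₂²)/n)
  = (1.645 + 1.036) · √(512/1329)
  = 2.681 · √0.38525
  = 2.681 · 0.6207
  = 1.6641

Minimum detectable difference ≈ 1.66 mmHg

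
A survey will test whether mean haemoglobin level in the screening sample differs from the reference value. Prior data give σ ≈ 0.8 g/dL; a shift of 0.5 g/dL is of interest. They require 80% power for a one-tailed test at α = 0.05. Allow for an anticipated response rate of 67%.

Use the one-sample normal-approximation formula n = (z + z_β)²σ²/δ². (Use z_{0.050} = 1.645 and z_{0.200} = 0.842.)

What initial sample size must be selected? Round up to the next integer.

n = 24

n = (z_α + z_β)² · σ² / δ²
  = (1.645 + 0.842)² · 0.8² / 0.5²
  = 6.1852 · 0.64 / 0.25
  = 15.83
Adjust for 67% response: 15.83 / 0.67 = 23.63.
Round up → n = 24.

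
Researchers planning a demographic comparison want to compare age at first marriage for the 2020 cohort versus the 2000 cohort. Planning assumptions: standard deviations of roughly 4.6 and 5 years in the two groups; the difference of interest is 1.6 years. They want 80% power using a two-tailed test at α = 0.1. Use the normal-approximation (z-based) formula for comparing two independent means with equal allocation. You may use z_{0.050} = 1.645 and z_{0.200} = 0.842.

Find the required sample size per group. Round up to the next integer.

n = 112 per group

n = (z_{α/2} + z_β)² · (σ₁² + σ₂²) / δ²
  = (1.645 + 0.842)² · (4.6² + 5² = 46.16) / 1.6²
  = 6.1852 · 46.16 / 2.56
  = 111.53
Round up → n = 112 per group.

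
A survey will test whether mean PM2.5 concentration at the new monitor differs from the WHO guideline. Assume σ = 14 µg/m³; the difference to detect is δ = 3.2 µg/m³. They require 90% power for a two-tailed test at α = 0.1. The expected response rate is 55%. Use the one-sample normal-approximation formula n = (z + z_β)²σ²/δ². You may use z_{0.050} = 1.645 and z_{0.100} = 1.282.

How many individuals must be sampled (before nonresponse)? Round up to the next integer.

n = (z_{α/2} + z_β)² · σ² / δ²
  = (1.645 + 1.282)² · 14² / 3.2²
  = 8.5673 · 196 / 10.24
  = 163.98
Adjust for 55% response: 163.98 / 0.55 = 298.15.
Round up → n = 299.

n = 299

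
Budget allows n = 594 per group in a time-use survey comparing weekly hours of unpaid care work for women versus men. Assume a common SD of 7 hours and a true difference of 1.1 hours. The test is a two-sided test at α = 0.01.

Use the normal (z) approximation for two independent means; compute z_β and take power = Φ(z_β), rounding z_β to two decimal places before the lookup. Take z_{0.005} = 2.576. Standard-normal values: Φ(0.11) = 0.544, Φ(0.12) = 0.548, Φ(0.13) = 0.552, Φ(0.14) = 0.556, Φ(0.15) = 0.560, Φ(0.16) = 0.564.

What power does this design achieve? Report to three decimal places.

z_β = δ·√(n/(σ₁²+σ₂²)) − z_{α/2}
    = 1.1 · √(594/98) − 2.576
    = 1.1 · 2.46196 − 2.576
    = 2.7082 − 2.576 = 0.1322 → 0.13
Power = Φ(0.13) = 0.552.

Power ≈ 0.552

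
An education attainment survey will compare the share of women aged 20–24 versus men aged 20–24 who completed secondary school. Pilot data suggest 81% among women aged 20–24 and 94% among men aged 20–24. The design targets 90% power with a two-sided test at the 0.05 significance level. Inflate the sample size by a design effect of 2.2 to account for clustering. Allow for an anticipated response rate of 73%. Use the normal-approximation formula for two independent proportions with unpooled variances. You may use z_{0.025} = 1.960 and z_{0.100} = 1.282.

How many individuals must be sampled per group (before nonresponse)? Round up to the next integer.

n = 395 per group

n = (z_{α/2} + z_β)² · [p₁(1−p₁) + p₂(1−p₂)] / (p₁ − p₂)²
  = (1.960 + 1.282)² · (0.81·0.19 + 0.94·0.06) / (-0.13)²
  = (3.242)² · (0.1539 + 0.0564) / 0.0169
  = 10.5106 · 0.2103 / 0.0169
  = 130.79
Design effect: 2.2 × 130.79 = 287.74.
Adjust for 73% response: 287.74 / 0.73 = 394.17.
Round up → n = 395 per group.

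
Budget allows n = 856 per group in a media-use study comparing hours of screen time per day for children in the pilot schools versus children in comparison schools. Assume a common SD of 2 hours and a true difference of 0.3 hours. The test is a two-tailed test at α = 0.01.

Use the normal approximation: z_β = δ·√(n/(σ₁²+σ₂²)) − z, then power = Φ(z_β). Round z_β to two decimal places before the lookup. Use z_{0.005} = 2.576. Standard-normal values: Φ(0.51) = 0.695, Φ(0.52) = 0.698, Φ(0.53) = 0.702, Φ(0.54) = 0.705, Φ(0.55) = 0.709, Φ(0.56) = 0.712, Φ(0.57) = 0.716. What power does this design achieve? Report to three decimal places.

z_β = δ·√(n/(σ₁²+σ₂²)) − z_{α/2}
    = 0.3 · √(856/8) − 2.576
    = 0.3 · 10.34408 − 2.576
    = 3.1032 − 2.576 = 0.5272 → 0.53
Power = Φ(0.53) = 0.702.

Power ≈ 0.702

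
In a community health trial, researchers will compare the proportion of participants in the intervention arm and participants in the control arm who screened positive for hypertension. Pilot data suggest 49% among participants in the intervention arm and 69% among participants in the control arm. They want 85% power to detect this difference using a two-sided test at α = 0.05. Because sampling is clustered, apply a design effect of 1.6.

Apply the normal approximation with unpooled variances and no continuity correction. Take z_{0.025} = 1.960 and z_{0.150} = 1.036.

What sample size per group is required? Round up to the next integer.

n = (z_{α/2} + z_β)² · [p₁(1−p₁) + p₂(1−p₂)] / (p₁ − p₂)²
  = (1.960 + 1.036)² · (0.49·0.51 + 0.69·0.31) / (-0.20)²
  = (2.996)² · (0.2499 + 0.2139) / 0.0400
  = 8.9760 · 0.4638 / 0.0400
  = 104.08
Design effect: 1.6 × 104.08 = 166.52.
Round up → n = 167 per group.

n = 167 per group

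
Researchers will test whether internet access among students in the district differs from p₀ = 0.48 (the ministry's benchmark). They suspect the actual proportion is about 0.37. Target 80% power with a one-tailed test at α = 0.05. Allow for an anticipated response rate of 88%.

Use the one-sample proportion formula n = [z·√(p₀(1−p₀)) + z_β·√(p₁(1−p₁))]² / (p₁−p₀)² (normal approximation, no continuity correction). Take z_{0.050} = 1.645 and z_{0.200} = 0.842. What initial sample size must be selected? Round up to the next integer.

n = [z_α·√(p₀q₀) + z_β·√(p₁q₁)]² / (p₁ − p₀)²
  = [1.645·√(0.48·0.52) + 0.842·√(0.37·0.63)]² / (-0.11)²
  = [1.645·0.4996 + 0.842·0.4828]² / 0.0121
  = [1.2284]² / 0.0121
  = 124.70
Adjust for 88% response: 124.70 / 0.88 = 141.71.
Round up → n = 142.

n = 142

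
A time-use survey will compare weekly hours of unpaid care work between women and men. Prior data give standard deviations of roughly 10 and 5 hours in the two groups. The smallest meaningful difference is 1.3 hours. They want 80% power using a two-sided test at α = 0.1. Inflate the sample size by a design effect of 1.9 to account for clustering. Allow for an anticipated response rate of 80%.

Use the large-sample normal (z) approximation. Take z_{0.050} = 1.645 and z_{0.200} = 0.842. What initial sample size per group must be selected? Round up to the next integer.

n = 1087 per group

n = (z_{α/2} + z_β)² · (σ₁² + σ₂²) / δ²
  = (1.645 + 0.842)² · (10² + 5² = 125) / 1.3²
  = 6.1852 · 125 / 1.69
  = 457.48
Design effect: 1.9 × 457.48 = 869.22.
Adjust for 80% response: 869.22 / 0.80 = 1086.52.
Round up → n = 1087 per group.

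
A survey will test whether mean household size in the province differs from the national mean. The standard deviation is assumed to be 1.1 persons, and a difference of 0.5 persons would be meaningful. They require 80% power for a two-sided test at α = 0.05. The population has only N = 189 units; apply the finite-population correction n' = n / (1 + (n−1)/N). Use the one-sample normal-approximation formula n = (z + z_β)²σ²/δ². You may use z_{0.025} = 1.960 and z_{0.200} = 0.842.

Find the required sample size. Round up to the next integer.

n = 32

n = (z_{α/2} + z_β)² · σ² / δ²
  = (1.960 + 0.842)² · 1.1² / 0.5²
  = 7.8512 · 1.21 / 0.25
  = 38.00
Finite-population correction (N = 189): 38.00 / (1 + (38.00 − 1)/189) = 31.78.
Round up → n = 32.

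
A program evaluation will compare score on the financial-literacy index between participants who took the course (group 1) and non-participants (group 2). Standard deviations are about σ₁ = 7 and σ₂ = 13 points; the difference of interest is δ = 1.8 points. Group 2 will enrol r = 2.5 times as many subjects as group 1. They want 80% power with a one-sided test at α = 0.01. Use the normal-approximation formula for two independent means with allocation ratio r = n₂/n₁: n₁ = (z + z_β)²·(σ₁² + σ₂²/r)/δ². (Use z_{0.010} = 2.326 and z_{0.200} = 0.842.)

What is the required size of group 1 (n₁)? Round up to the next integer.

n₁ = 362

n₁ = (z_α + z_β)² · (σ₁² + σ₂²/r) / δ²
   = (2.326 + 0.842)² · (7² + 13²/2.5) / 1.8²
   = 10.0362 · (49 + 67.6) / 3.24
   = 10.0362 · 116.6 / 3.24
   = 361.18
Round up → n₁ = 362; n₂ = r·n₁ = 2.5 × 362 = 905.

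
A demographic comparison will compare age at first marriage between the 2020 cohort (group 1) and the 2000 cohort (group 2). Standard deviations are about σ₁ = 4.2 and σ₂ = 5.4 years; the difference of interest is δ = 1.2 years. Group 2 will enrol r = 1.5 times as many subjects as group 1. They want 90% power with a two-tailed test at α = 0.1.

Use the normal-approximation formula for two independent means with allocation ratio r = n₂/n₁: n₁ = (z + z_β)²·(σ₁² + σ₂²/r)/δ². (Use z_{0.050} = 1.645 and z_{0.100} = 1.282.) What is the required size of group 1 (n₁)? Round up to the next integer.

n₁ = 221

n₁ = (z_{α/2} + z_β)² · (σ₁² + σ₂²/r) / δ²
   = (1.645 + 1.282)² · (4.2² + 5.4²/1.5) / 1.2²
   = 8.5673 · (17.64 + 19.44) / 1.44
   = 8.5673 · 37.08 / 1.44
   = 220.61
Round up → n₁ = 221; n₂ = r·n₁ = 1.5 × 221 = 332.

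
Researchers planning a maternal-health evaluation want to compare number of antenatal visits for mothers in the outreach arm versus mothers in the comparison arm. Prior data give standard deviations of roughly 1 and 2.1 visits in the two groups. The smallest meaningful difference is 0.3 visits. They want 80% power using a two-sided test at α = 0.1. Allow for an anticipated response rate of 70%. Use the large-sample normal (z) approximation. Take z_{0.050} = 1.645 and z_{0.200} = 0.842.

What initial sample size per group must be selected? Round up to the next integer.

n = (z_{α/2} + z_β)² · (σ₁² + σ₂²) / δ²
  = (1.645 + 0.842)² · (1² + 2.1² = 5.41) / 0.3²
  = 6.1852 · 5.41 / 0.09
  = 371.80
Adjust for 70% response: 371.80 / 0.70 = 531.14.
Round up → n = 532 per group.

n = 532 per group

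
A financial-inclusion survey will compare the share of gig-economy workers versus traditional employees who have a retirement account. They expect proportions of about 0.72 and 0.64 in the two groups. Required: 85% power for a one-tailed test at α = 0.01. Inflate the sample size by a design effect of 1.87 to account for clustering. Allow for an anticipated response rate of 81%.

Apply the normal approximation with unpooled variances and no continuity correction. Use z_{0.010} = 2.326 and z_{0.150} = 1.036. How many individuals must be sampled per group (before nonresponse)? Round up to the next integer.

n = 1762 per group

n = (z_α + z_β)² · [p₁(1−p₁) + p₂(1−p₂)] / (p₁ − p₂)²
  = (2.326 + 1.036)² · (0.72·0.28 + 0.64·0.36) / (0.08)²
  = (3.362)² · (0.2016 + 0.2304) / 0.0064
  = 11.3030 · 0.4320 / 0.0064
  = 762.96
Design effect: 1.87 × 762.96 = 1426.73.
Adjust for 81% response: 1426.73 / 0.81 = 1761.39.
Round up → n = 1762 per group.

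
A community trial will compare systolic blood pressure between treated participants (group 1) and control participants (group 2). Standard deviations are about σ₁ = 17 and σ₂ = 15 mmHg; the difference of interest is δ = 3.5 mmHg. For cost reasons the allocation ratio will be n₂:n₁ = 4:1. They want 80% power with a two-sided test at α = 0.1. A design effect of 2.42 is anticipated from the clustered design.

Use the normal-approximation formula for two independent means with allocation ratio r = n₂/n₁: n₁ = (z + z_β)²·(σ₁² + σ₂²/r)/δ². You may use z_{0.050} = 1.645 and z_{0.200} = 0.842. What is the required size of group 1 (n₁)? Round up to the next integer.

n₁ = (z_{α/2} + z_β)² · (σ₁² + σ₂²/r) / δ²
   = (1.645 + 0.842)² · (17² + 15²/4) / 3.5²
   = 6.1852 · (289 + 56.25) / 12.25
   = 6.1852 · 345.25 / 12.25
   = 174.32
Design effect: 2.42 × 174.32 = 421.86.
Round up → n₁ = 422; n₂ = r·n₁ = 4 × 422 = 1688.

n₁ = 422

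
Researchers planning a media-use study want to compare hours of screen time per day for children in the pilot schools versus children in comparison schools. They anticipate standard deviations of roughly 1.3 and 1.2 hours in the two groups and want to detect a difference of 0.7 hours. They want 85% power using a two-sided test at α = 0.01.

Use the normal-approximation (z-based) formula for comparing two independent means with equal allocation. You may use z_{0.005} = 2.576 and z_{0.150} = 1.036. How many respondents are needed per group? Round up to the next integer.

n = (z_{α/2} + z_β)² · (σ₁² + σ₂²) / δ²
  = (2.576 + 1.036)² · (1.3² + 1.2² = 3.13) / 0.7²
  = 13.0465 · 3.13 / 0.49
  = 83.34
Round up → n = 84 per group.

n = 84 per group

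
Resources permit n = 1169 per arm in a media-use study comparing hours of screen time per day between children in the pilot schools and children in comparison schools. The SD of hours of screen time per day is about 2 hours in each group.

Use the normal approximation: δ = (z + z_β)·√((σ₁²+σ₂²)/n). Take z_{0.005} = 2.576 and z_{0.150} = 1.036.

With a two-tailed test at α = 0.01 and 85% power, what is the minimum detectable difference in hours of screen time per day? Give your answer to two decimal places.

δ = (z_{α/2} + z_β) · √((σ₁²+σ₂²)/n)
  = (2.576 + 1.036) · √(8/1169)
  = 3.612 · √0.00684
  = 3.612 · 0.0827
  = 0.2988

Minimum detectable difference ≈ 0.30 hours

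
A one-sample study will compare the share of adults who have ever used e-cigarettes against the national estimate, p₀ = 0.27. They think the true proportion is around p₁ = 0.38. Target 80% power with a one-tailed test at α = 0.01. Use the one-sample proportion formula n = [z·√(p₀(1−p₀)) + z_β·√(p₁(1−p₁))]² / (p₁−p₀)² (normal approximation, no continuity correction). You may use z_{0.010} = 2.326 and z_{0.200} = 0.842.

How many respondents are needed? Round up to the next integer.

n = [z_α·√(p₀q₀) + z_β·√(p₁q₁)]² / (p₁ − p₀)²
  = [2.326·√(0.27·0.73) + 0.842·√(0.38·0.62)]² / (0.11)²
  = [2.326·0.4440 + 0.842·0.4854]² / 0.0121
  = [1.4413]² / 0.0121
  = 171.69
Round up → n = 172.

n = 172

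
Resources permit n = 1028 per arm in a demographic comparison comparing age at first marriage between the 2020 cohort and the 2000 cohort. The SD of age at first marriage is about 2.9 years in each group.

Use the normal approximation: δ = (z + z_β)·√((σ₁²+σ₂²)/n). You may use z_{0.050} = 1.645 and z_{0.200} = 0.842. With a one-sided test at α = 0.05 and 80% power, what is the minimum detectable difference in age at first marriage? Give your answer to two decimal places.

δ = (z_α + z_β) · √((σ₁²+σ₂²)/n)
  = (1.645 + 0.842) · √(16.82/1028)
  = 2.487 · √0.01636
  = 2.487 · 0.1279
  = 0.3181

Minimum detectable difference ≈ 0.32 years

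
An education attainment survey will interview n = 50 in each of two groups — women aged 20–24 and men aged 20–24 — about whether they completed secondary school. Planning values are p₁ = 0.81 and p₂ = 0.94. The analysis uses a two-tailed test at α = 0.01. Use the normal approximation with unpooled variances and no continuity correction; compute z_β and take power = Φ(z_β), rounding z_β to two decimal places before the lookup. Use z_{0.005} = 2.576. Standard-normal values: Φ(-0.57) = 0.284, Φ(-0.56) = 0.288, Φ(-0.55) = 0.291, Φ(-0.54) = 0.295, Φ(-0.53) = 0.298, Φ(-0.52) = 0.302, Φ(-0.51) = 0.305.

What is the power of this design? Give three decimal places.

z_β = |p₁−p₂|·√(n/[p₁q₁+p₂q₂]) − z_{α/2}
    = 0.13 · √(50/0.2103) − 2.576
    = 0.13 · 15.4193 − 2.576
    = 2.0045 − 2.576 = -0.5715 → -0.57
Power = Φ(-0.57) = 0.284.

Power ≈ 0.284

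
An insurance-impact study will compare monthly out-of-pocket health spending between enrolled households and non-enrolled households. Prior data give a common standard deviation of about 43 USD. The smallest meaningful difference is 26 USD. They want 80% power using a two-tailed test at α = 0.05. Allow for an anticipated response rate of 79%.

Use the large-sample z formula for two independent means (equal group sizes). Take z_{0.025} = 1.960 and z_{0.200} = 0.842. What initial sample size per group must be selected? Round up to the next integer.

n = (z_{α/2} + z_β)² · (σ₁² + σ₂²) / δ²
  = (1.960 + 0.842)² · (2·43² = 3698) / 26²
  = 7.8512 · 3698 / 676
  = 42.95
Adjust for 79% response: 42.95 / 0.79 = 54.37.
Round up → n = 55 per group.

n = 55 per group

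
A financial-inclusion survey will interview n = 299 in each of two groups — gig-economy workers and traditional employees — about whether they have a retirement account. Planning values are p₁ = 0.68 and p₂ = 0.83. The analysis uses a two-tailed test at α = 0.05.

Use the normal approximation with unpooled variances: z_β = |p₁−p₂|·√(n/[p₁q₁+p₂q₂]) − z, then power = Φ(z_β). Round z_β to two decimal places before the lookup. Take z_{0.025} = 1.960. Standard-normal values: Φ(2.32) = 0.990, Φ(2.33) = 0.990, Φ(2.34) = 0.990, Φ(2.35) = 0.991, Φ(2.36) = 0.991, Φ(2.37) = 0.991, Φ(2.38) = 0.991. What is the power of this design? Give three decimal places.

z_β = |p₁−p₂|·√(n/[p₁q₁+p₂q₂]) − z_{α/2}
    = 0.15 · √(299/0.3587) − 1.960
    = 0.15 · 28.8715 − 1.960
    = 4.3307 − 1.960 = 2.3707 → 2.37
Power = Φ(2.37) = 0.991.

Power ≈ 0.991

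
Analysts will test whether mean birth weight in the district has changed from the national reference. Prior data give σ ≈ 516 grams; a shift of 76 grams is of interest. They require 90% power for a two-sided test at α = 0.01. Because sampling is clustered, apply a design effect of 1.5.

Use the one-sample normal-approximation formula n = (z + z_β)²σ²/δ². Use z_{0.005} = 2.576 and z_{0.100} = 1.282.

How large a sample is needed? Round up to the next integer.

n = (z_{α/2} + z_β)² · σ² / δ²
  = (2.576 + 1.282)² · 516² / 76²
  = 14.8842 · 266256 / 5776
  = 686.11
Design effect: 1.5 × 686.11 = 1029.17.
Round up → n = 1030.

n = 1030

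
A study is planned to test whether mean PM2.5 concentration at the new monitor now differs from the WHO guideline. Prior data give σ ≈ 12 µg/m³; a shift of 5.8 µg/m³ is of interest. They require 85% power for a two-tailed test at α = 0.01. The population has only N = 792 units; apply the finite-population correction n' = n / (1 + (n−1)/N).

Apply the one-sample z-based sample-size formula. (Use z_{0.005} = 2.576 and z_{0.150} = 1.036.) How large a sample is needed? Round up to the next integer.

n = (z_{α/2} + z_β)² · σ² / δ²
  = (2.576 + 1.036)² · 12² / 5.8²
  = 13.0465 · 144 / 33.64
  = 55.85
Finite-population correction (N = 792): 55.85 / (1 + (55.85 − 1)/792) = 52.23.
Round up → n = 53.

n = 53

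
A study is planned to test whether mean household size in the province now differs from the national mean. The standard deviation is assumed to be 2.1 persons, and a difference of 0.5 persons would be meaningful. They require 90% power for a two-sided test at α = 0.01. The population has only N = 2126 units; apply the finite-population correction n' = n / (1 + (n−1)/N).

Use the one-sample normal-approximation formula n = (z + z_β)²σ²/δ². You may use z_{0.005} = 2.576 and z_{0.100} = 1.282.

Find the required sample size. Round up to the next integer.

n = 234

n = (z_{α/2} + z_β)² · σ² / δ²
  = (2.576 + 1.282)² · 2.1² / 0.5²
  = 14.8842 · 4.41 / 0.25
  = 262.56
Finite-population correction (N = 2126): 262.56 / (1 + (262.56 − 1)/2126) = 233.79.
Round up → n = 234.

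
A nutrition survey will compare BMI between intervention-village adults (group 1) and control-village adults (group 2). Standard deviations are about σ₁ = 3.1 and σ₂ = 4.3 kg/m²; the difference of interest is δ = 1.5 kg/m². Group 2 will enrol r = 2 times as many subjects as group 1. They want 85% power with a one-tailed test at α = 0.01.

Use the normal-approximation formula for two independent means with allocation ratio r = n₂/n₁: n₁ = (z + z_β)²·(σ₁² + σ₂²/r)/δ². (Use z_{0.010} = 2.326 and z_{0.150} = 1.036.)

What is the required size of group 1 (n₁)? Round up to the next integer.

n₁ = (z_α + z_β)² · (σ₁² + σ₂²/r) / δ²
   = (2.326 + 1.036)² · (3.1² + 4.3²/2) / 1.5²
   = 11.3030 · (9.61 + 9.245) / 2.25
   = 11.3030 · 18.855 / 2.25
   = 94.72
Round up → n₁ = 95; n₂ = r·n₁ = 2 × 95 = 190.

n₁ = 95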